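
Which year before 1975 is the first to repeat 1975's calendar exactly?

1969

Two years share a calendar iff Jan 1 falls on the same weekday and both are leap or both are common. 1975: Jan 1 is Wednesday, common year.
1974: Jan 1 Tuesday, common
1973: Jan 1 Monday, common
1972: Jan 1 Saturday, leap
1971: Jan 1 Friday, common
1970: Jan 1 Thursday, common
1969: Jan 1 Wednesday, common
1969 matches on both conditions.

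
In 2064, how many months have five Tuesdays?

A month of length L has five Tuesdays iff its first Tuesday is on day ≤ L−28 (so day 1–3 in a 31-day month, 1–2 in a 30-day month, day 1 in a leap February).
Checking each month of 2064: Jan starts Tue (31d) ✓; Feb starts Fri (29d); Mar starts Sat (31d); Apr starts Tue (30d) ✓; May starts Thu (31d); Jun starts Sun (30d); Jul starts Tue (31d) ✓; Aug starts Fri (31d); Sep starts Mon (30d) ✓; Oct starts Wed (31d); Nov starts Sat (30d); Dec starts Mon (31d) ✓.
Five-Tuesday months: January, April, July, September, December → 5.

5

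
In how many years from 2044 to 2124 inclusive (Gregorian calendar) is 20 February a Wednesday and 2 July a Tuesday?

8

Check each year's weekday for 20 February and 2 July:
  2044: Sat/Sat  2045: Mon/Sun  2046: Tue/Mon  2047: Wed/Tue ✓  2048: Thu/Thu  2049: Sat/Fri  2050: Sun/Sat  2051: Mon/Sun  2052: Tue/Tue  2053: Thu/Wed  2054: Fri/Thu  2055: Sat/Fri  2056: Sun/Sun  2057: Tue/Mon  …(53 more)…  2111: Fri/Thu  2112: Sat/Sat  2113: Mon/Sun  2114: Tue/Mon  2115: Wed/Tue ✓  2116: Thu/Thu  2117: Sat/Fri  2118: Sun/Sat  2119: Mon/Sun  2120: Tue/Tue  2121: Thu/Wed  2122: Fri/Thu  2123: Sat/Fri  2124: Sun/Sun
Both conditions hold in: 2047, 2058, 2069, 2075, 2086, 2097, 2109, 2115 — 8.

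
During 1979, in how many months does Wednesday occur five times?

A month of length L has five Wednesdays iff its first Wednesday is on day ≤ L−28 (so day 1–3 in a 31-day month, 1–2 in a 30-day month, day 1 in a leap February).
Checking each month of 1979: Jan starts Mon (31d) ✓; Feb starts Thu (28d); Mar starts Thu (31d); Apr starts Sun (30d); May starts Tue (31d) ✓; Jun starts Fri (30d); Jul starts Sun (31d); Aug starts Wed (31d) ✓; Sep starts Sat (30d); Oct starts Mon (31d) ✓; Nov starts Thu (30d); Dec starts Sat (31d).
Five-Wednesday months: January, May, August, October → 4.

4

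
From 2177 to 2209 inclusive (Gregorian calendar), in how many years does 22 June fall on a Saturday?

Track 22 June's weekday year by year (advancing +1, or +2 across a Feb 29):
  2177: Sun  2178: Mon (+1)  2179: Tue (+1)  2180: Thu (+2)  2181: Fri (+1)
  2182: Sat (+1) ✓  2183: Sun (+1)  2184: Tue (+2)  2185: Wed (+1)  2186: Thu (+1)
  2187: Fri (+1)  2188: Sun (+2)  2189: Mon (+1)  2190: Tue (+1)  … (5 more years) …
  2196: Wed (+2)  2197: Thu (+1)  2198: Fri (+1)  2199: Sat (+1) ✓  2200: Sun (+1)
  2201: Mon (+1)  2202: Tue (+1)  2203: Wed (+1)  2204: Fri (+2)  2205: Sat (+1) ✓
  2206: Sun (+1)  2207: Mon (+1)  2208: Wed (+2)  2209: Thu (+1)
Saturday years: 2182, 2193, 2199, 2205 — 4 in total.

4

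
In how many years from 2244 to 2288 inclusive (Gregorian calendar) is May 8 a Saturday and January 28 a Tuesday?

Check each year's weekday for May 8 and January 28:
  2244: Wed/Sun  2245: Thu/Tue  2246: Fri/Wed  2247: Sat/Thu  2248: Mon/Fri  2249: Tue/Sun  2250: Wed/Mon  2251: Thu/Tue  2252: Sat/Wed  2253: Sun/Fri  2254: Mon/Sat  2255: Tue/Sun  2256: Thu/Mon  2257: Fri/Wed  …(17 more)…  2275: Sat/Thu  2276: Mon/Fri  2277: Tue/Sun  2278: Wed/Mon  2279: Thu/Tue  2280: Sat/Wed  2281: Sun/Fri  2282: Mon/Sat  2283: Tue/Sun  2284: Thu/Mon  2285: Fri/Wed  2286: Sat/Thu  2287: Sun/Fri  2288: Tue/Sat
Both conditions hold in: no year — 0.

0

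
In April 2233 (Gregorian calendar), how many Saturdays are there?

4

April 2233 has 30 days and begins on Monday.
The first Saturday is April 6.
Saturdays fall on 6, 13, 20, 27 — that's 4.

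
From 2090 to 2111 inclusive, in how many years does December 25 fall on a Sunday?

3

Track December 25's weekday year by year (advancing +1, or +2 across a Feb 29):
  2090: Mon  2091: Tue (+1)  2092: Thu (+2)  2093: Fri (+1)  2094: Sat (+1)
  2095: Sun (+1) ✓  2096: Tue (+2)  2097: Wed (+1)  2098: Thu (+1)  2099: Fri (+1)
  2100: Sat (+1)  2101: Sun (+1) ✓  2102: Mon (+1)  2103: Tue (+1)  2104: Thu (+2)
  2105: Fri (+1)  2106: Sat (+1)  2107: Sun (+1) ✓  2108: Tue (+2)  2109: Wed (+1)
  2110: Thu (+1)  2111: Fri (+1)
Sunday years: 2095, 2101, 2107 — 3 in total.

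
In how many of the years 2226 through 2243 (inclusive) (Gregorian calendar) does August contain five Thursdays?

August has 31 days; it has five Thursdays when Thursday falls among the first (month-length − 28) days — i.e. when August 1 is one of Thursday/Wednesday/Tuesday.
August 1 by year: 2226:Tue✓ 2227:Wed✓ 2228:Fri 2229:Sat 2230:Sun 2231:Mon 2232:Wed✓ 2233:Thu✓ 2234:Fri 2235:Sat 2236:Mon 2237:Tue✓ 2238:Wed✓ 2239:Thu✓ 2240:Sat 2241:Sun 2242:Mon 2243:Tue✓
Years with five Thursdays: 2226, 2227, 2232, 2233, 2237, 2238, 2239, 2243 → 8.

8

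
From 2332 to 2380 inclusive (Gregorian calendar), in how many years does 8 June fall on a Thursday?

Track 8 June's weekday year by year (advancing +1, or +2 across a Feb 29):
  2332: Wed  2333: Thu (+1) ✓  2334: Fri (+1)  2335: Sat (+1)  2336: Mon (+2)
  2337: Tue (+1)  2338: Wed (+1)  2339: Thu (+1) ✓  2340: Sat (+2)  2341: Sun (+1)
  2342: Mon (+1)  2343: Tue (+1)  2344: Thu (+2) ✓  2345: Fri (+1)  … (21 more years) …
  2367: Thu (+1) ✓  2368: Sat (+2)  2369: Sun (+1)  2370: Mon (+1)  2371: Tue (+1)
  2372: Thu (+2) ✓  2373: Fri (+1)  2374: Sat (+1)  2375: Sun (+1)  2376: Tue (+2)
  2377: Wed (+1)  2378: Thu (+1) ✓  2379: Fri (+1)  2380: Sun (+2)
Thursday years: 2333, 2339, 2344, 2350, 2361, 2367, 2372, 2378 — 8 in total.

8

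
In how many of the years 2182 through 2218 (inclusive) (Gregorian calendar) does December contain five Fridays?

14

December has 31 days; it has five Fridays when Friday falls among the first (month-length − 28) days — i.e. when December 1 is one of Friday/Thursday/Wednesday.
December 1 by year: 2182:Sun 2183:Mon 2184:Wed✓ 2185:Thu✓ 2186:Fri✓ 2187:Sat 2188:Mon 2189:Tue 2190:Wed✓ 2191:Thu✓ 2192:Sat 2193:Sun 2194:Mon 2195:Tue 2196:Thu✓ …(7 more)… 2204:Sat 2205:Sun 2206:Mon 2207:Tue 2208:Thu✓ 2209:Fri✓ 2210:Sat 2211:Sun 2212:Tue 2213:Wed✓ 2214:Thu✓ 2215:Fri✓ 2216:Sun 2217:Mon 2218:Tue
Years with five Fridays: 2184, 2185, 2186, 2190, 2191, 2196, 2197, 2202, 2203, 2208, 2209, 2213, 2214, 2215 → 14.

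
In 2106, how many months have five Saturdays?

4

A month of length L has five Saturdays iff its first Saturday is on day ≤ L−28 (so day 1–3 in a 31-day month, 1–2 in a 30-day month, day 1 in a leap February).
Checking each month of 2106: Jan starts Fri (31d) ✓; Feb starts Mon (28d); Mar starts Mon (31d); Apr starts Thu (30d); May starts Sat (31d) ✓; Jun starts Tue (30d); Jul starts Thu (31d) ✓; Aug starts Sun (31d); Sep starts Wed (30d); Oct starts Fri (31d) ✓; Nov starts Mon (30d); Dec starts Wed (31d).
Five-Saturday months: January, May, July, October → 4.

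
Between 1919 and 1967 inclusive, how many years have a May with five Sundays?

May has 31 days; it has five Sundays when Sunday falls among the first (month-length − 28) days — i.e. when May 1 is one of Sunday/Saturday/Friday.
May 1 by year: 1919:Thu 1920:Sat✓ 1921:Sun✓ 1922:Mon 1923:Tue 1924:Thu 1925:Fri✓ 1926:Sat✓ 1927:Sun✓ 1928:Tue 1929:Wed 1930:Thu 1931:Fri✓ 1932:Sun✓ 1933:Mon …(19 more)… 1953:Fri✓ 1954:Sat✓ 1955:Sun✓ 1956:Tue 1957:Wed 1958:Thu 1959:Fri✓ 1960:Sun✓ 1961:Mon 1962:Tue 1963:Wed 1964:Fri✓ 1965:Sat✓ 1966:Sun✓ 1967:Mon
Years with five Sundays: 1920, 1921, 1925, 1926, 1927, 1931, 1932, 1936, 1937, 1938, 1942, 1943, 1948, 1949, 1953, 1954, 1955, 1959, 1960, 1964, 1965, 1966 → 22.

22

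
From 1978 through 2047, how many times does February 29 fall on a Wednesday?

Leap years in 1978–2047: 17 of them.
Feb 29 weekday advances by 5 (mod 7) from one leap year to the next four years later (or differs when a century non-leap intervenes).
Leap-day weekdays: 1980:Fri 1984:Wed✓ 1988:Mon 1992:Sat 1996:Thu 2000:Tue 2004:Sun 2008:Fri 2012:Wed✓ 2016:Mon 2020:Sat 2024:Thu 2028:Tue 2032:Sun 2036:Fri 2040:Wed✓ 2044:Mon
Wednesday: 1984, 2012, 2040 → 3.

3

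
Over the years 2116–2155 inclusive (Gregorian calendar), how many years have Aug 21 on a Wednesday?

Track Aug 21's weekday year by year (advancing +1, or +2 across a Feb 29):
  2116: Fri  2117: Sat (+1)  2118: Sun (+1)  2119: Mon (+1)  2120: Wed (+2) ✓
  2121: Thu (+1)  2122: Fri (+1)  2123: Sat (+1)  2124: Mon (+2)  2125: Tue (+1)
  2126: Wed (+1) ✓  2127: Thu (+1)  2128: Sat (+2)  2129: Sun (+1)  … (12 more years) …
  2142: Tue (+1)  2143: Wed (+1) ✓  2144: Fri (+2)  2145: Sat (+1)  2146: Sun (+1)
  2147: Mon (+1)  2148: Wed (+2) ✓  2149: Thu (+1)  2150: Fri (+1)  2151: Sat (+1)
  2152: Mon (+2)  2153: Tue (+1)  2154: Wed (+1) ✓  2155: Thu (+1)
Wednesday years: 2120, 2126, 2137, 2143, 2148, 2154 — 6 in total.

6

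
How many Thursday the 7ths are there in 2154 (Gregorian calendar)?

Check the 7th of each month of 2154: Jan 7: Mon, Feb 7: Thu, Mar 7: Thu, Apr 7: Sun, May 7: Tue, Jun 7: Fri, Jul 7: Sun, Aug 7: Wed, Sep 7: Sat, Oct 7: Mon, Nov 7: Thu, Dec 7: Sat.
Thursday occurs in February, March, November — 3 months.

3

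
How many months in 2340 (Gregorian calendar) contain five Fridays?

A month of length L has five Fridays iff its first Friday is on day ≤ L−28 (so day 1–3 in a 31-day month, 1–2 in a 30-day month, day 1 in a leap February).
Checking each month of 2340: Jan starts Mon (31d); Feb starts Thu (29d); Mar starts Fri (31d) ✓; Apr starts Mon (30d); May starts Wed (31d) ✓; Jun starts Sat (30d); Jul starts Mon (31d); Aug starts Thu (31d) ✓; Sep starts Sun (30d); Oct starts Tue (31d); Nov starts Fri (30d) ✓; Dec starts Sun (31d).
Five-Friday months: March, May, August, November → 4.

4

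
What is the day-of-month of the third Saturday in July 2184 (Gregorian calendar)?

July 1, 2184 is a Thursday, so the first Saturday is the 3rd.
The third Saturday is 3 + 14 = 17.

17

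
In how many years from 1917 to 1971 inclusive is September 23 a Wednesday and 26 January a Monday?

Check each year's weekday for September 23 and 26 January:
  1917: Sun/Fri  1918: Mon/Sat  1919: Tue/Sun  1920: Thu/Mon  1921: Fri/Wed  1922: Sat/Thu  1923: Sun/Fri  1924: Tue/Sat  1925: Wed/Mon ✓  1926: Thu/Tue  1927: Fri/Wed  1928: Sun/Thu  1929: Mon/Sat  1930: Tue/Sun  …(27 more)…  1958: Tue/Sun  1959: Wed/Mon ✓  1960: Fri/Tue  1961: Sat/Thu  1962: Sun/Fri  1963: Mon/Sat  1964: Wed/Sun  1965: Thu/Tue  1966: Fri/Wed  1967: Sat/Thu  1968: Mon/Fri  1969: Tue/Sun  1970: Wed/Mon ✓  1971: Thu/Tue
Both conditions hold in: 1925, 1931, 1942, 1953, 1959, 1970 — 6.

6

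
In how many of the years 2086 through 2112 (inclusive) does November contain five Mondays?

November has 30 days; it has five Mondays when Monday falls among the first (month-length − 28) days — i.e. when November 1 is one of Monday/Sunday.
November 1 by year: 2086:Fri 2087:Sat 2088:Mon✓ 2089:Tue 2090:Wed 2091:Thu 2092:Sat 2093:Sun✓ 2094:Mon✓ 2095:Tue 2096:Thu 2097:Fri 2098:Sat 2099:Sun✓ 2100:Mon✓ 2101:Tue 2102:Wed 2103:Thu 2104:Sat 2105:Sun✓ 2106:Mon✓ 2107:Tue 2108:Thu 2109:Fri 2110:Sat 2111:Sun✓ 2112:Tue
Years with five Mondays: 2088, 2093, 2094, 2099, 2100, 2105, 2106, 2111 → 8.

8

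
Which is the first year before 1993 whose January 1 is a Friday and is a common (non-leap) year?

Jan 1 advances by 2 weekdays after a leap year and by 1 after a common year.
1993: Jan 1 is Friday.
1992: Wednesday (leap)
1991: Tuesday
1990: Monday
1989: Sunday
1988: Friday (leap)
1987: Thursday
1986: Wednesday
1985: Tuesday
1984: Sunday (leap)
1983: Saturday
1982: Friday
1982 begins on a Friday and is a common year.

1982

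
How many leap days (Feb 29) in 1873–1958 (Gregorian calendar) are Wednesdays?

3

Leap years in 1873–1958: 20 of them.
Feb 29 weekday advances by 5 (mod 7) from one leap year to the next four years later (or differs when a century non-leap intervenes).
Leap-day weekdays: 1876:Tue 1880:Sun 1884:Fri 1888:Wed✓ 1892:Mon 1896:Sat 1904:Mon 1908:Sat 1912:Thu 1916:Tue 1920:Sun 1924:Fri 1928:Wed✓ 1932:Mon 1936:Sat 1940:Thu 1944:Tue 1948:Sun 1952:Fri 1956:Wed✓
Wednesday: 1888, 1928, 1956 → 3.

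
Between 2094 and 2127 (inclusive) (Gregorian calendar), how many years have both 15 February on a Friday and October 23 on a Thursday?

Check each year's weekday for 15 February and October 23:
  2094: Mon/Sat  2095: Tue/Sun  2096: Wed/Tue  2097: Fri/Wed  2098: Sat/Thu  2099: Sun/Fri  2100: Mon/Sat  2101: Tue/Sun  2102: Wed/Mon  2103: Thu/Tue  2104: Fri/Thu ✓  2105: Sun/Fri  2106: Mon/Sat  2107: Tue/Sun  …(6 more)…  2114: Thu/Tue  2115: Fri/Wed  2116: Sat/Fri  2117: Mon/Sat  2118: Tue/Sun  2119: Wed/Mon  2120: Thu/Wed  2121: Sat/Thu  2122: Sun/Fri  2123: Mon/Sat  2124: Tue/Mon  2125: Thu/Tue  2126: Fri/Wed  2127: Sat/Thu
Both conditions hold in: 2104 — 1.

1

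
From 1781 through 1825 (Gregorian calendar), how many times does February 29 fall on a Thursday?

Leap years in 1781–1825: 10 of them.
Feb 29 weekday advances by 5 (mod 7) from one leap year to the next four years later (or differs when a century non-leap intervenes).
Leap-day weekdays: 1784:Sun 1788:Fri 1792:Wed 1796:Mon 1804:Wed 1808:Mon 1812:Sat 1816:Thu✓ 1820:Tue 1824:Sun
Thursday: 1816 → 1.

1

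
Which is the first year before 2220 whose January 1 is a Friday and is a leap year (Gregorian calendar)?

Jan 1 advances by 2 weekdays after a leap year and by 1 after a common year.
2220: Jan 1 is Saturday (leap).
2219: Friday
2218: Thursday
2217: Wednesday
2216: Monday (leap)
2215: Sunday
2214: Saturday
2213: Friday
2212: Wednesday (leap)
2211: Tuesday
2210: Monday
2209: Sunday
2208: Friday (leap)
2208 begins on a Friday and is a leap year.

2208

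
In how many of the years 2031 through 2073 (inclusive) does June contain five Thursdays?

June has 30 days; it has five Thursdays when Thursday falls among the first (month-length − 28) days — i.e. when June 1 is one of Thursday/Wednesday.
June 1 by year: 2031:Sun 2032:Tue 2033:Wed✓ 2034:Thu✓ 2035:Fri 2036:Sun 2037:Mon 2038:Tue 2039:Wed✓ 2040:Fri 2041:Sat 2042:Sun 2043:Mon 2044:Wed✓ 2045:Thu✓ …(13 more)… 2059:Sun 2060:Tue 2061:Wed✓ 2062:Thu✓ 2063:Fri 2064:Sun 2065:Mon 2066:Tue 2067:Wed✓ 2068:Fri 2069:Sat 2070:Sun 2071:Mon 2072:Wed✓ 2073:Thu✓
Years with five Thursdays: 2033, 2034, 2039, 2044, 2045, 2050, 2051, 2056, 2061, 2062, 2067, 2072, 2073 → 13.

13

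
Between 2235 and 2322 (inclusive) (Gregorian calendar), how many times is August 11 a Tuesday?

Track August 11's weekday year by year (advancing +1, or +2 across a Feb 29):
  2235: Tue ✓  2236: Thu (+2)  2237: Fri (+1)  2238: Sat (+1)  2239: Sun (+1)
  2240: Tue (+2) ✓  2241: Wed (+1)  2242: Thu (+1)  2243: Fri (+1)  2244: Sun (+2)
  2245: Mon (+1)  2246: Tue (+1) ✓  2247: Wed (+1)  2248: Fri (+2)  … (60 more years) …
  2309: Wed (+1)  2310: Thu (+1)  2311: Fri (+1)  2312: Sun (+2)  2313: Mon (+1)
  2314: Tue (+1) ✓  2315: Wed (+1)  2316: Fri (+2)  2317: Sat (+1)  2318: Sun (+1)
  2319: Mon (+1)  2320: Wed (+2)  2321: Thu (+1)  2322: Fri (+1)
Tuesday years: 2235, 2240, 2246, 2257, 2263, 2268, 2274, 2285, 2291, 2296, 2303, 2308, 2314 — 13 in total.

13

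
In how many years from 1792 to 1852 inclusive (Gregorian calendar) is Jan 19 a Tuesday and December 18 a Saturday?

6

Check each year's weekday for Jan 19 and December 18:
  1792: Thu/Tue  1793: Sat/Wed  1794: Sun/Thu  1795: Mon/Fri  1796: Tue/Sun  1797: Thu/Mon  1798: Fri/Tue  1799: Sat/Wed  1800: Sun/Thu  1801: Mon/Fri  1802: Tue/Sat ✓  1803: Wed/Sun  1804: Thu/Tue  1805: Sat/Wed  …(33 more)…  1839: Sat/Wed  1840: Sun/Fri  1841: Tue/Sat ✓  1842: Wed/Sun  1843: Thu/Mon  1844: Fri/Wed  1845: Sun/Thu  1846: Mon/Fri  1847: Tue/Sat ✓  1848: Wed/Mon  1849: Fri/Tue  1850: Sat/Wed  1851: Sun/Thu  1852: Mon/Sat
Both conditions hold in: 1802, 1813, 1819, 1830, 1841, 1847 — 6.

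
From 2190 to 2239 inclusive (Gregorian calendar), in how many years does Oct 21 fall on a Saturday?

Track Oct 21's weekday year by year (advancing +1, or +2 across a Feb 29):
  2190: Thu  2191: Fri (+1)  2192: Sun (+2)  2193: Mon (+1)  2194: Tue (+1)
  2195: Wed (+1)  2196: Fri (+2)  2197: Sat (+1) ✓  2198: Sun (+1)  2199: Mon (+1)
  2200: Tue (+1)  2201: Wed (+1)  2202: Thu (+1)  2203: Fri (+1)  … (22 more years) …
  2226: Sat (+1) ✓  2227: Sun (+1)  2228: Tue (+2)  2229: Wed (+1)  2230: Thu (+1)
  2231: Fri (+1)  2232: Sun (+2)  2233: Mon (+1)  2234: Tue (+1)  2235: Wed (+1)
  2236: Fri (+2)  2237: Sat (+1) ✓  2238: Sun (+1)  2239: Mon (+1)
Saturday years: 2197, 2209, 2215, 2220, 2226, 2237 — 6 in total.

6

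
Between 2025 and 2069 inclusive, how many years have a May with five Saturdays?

May has 31 days; it has five Saturdays when Saturday falls among the first (month-length − 28) days — i.e. when May 1 is one of Saturday/Friday/Thursday.
May 1 by year: 2025:Thu✓ 2026:Fri✓ 2027:Sat✓ 2028:Mon 2029:Tue 2030:Wed 2031:Thu✓ 2032:Sat✓ 2033:Sun 2034:Mon 2035:Tue 2036:Thu✓ 2037:Fri✓ 2038:Sat✓ 2039:Sun …(15 more)… 2055:Sat✓ 2056:Mon 2057:Tue 2058:Wed 2059:Thu✓ 2060:Sat✓ 2061:Sun 2062:Mon 2063:Tue 2064:Thu✓ 2065:Fri✓ 2066:Sat✓ 2067:Sun 2068:Tue 2069:Wed
Years with five Saturdays: 2025, 2026, 2027, 2031, 2032, 2036, 2037, 2038, 2042, 2043, 2048, 2049, 2053, 2054, 2055, 2059, 2060, 2064, 2065, 2066 → 20.

20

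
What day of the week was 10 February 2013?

Sunday

January 1, 2013 is a Tuesday.
February 10 is day 41 of the year, i.e. 40 days after Jan 1.
40 mod 7 = 5, so advance 5 weekdays from Tuesday: Sunday.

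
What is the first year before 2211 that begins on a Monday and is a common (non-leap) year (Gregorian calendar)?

Jan 1 advances by 2 weekdays after a leap year and by 1 after a common year.
2211: Jan 1 is Tuesday.
2210: Monday
2210 begins on a Monday and is a common year.

2210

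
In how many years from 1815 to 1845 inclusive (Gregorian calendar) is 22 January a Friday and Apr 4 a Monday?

1

Check each year's weekday for 22 January and Apr 4:
  1815: Sun/Tue  1816: Mon/Thu  1817: Wed/Fri  1818: Thu/Sat  1819: Fri/Sun  1820: Sat/Tue  1821: Mon/Wed  1822: Tue/Thu  1823: Wed/Fri  1824: Thu/Sun  1825: Sat/Mon  1826: Sun/Tue  1827: Mon/Wed  1828: Tue/Fri  …(3 more)…  1832: Sun/Wed  1833: Tue/Thu  1834: Wed/Fri  1835: Thu/Sat  1836: Fri/Mon ✓  1837: Sun/Tue  1838: Mon/Wed  1839: Tue/Thu  1840: Wed/Sat  1841: Fri/Sun  1842: Sat/Mon  1843: Sun/Tue  1844: Mon/Thu  1845: Wed/Fri
Both conditions hold in: 1836 — 1.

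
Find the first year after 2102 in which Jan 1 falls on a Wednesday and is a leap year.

2116

Jan 1 advances by 2 weekdays after a leap year and by 1 after a common year.
2102: Jan 1 is Sunday.
2103: Monday
2104: Tuesday (leap)
2105: Thursday
2106: Friday
2107: Saturday
2108: Sunday (leap)
2109: Tuesday
2110: Wednesday
2111: Thursday
2112: Friday (leap)
2113: Sunday
2114: Monday
2115: Tuesday
2116: Wednesday (leap)
2116 begins on a Wednesday and is a leap year.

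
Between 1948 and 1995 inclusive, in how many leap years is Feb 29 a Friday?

Leap years in 1948–1995: 12 of them.
Feb 29 weekday advances by 5 (mod 7) from one leap year to the next four years later (or differs when a century non-leap intervenes).
Leap-day weekdays: 1948:Sun 1952:Fri✓ 1956:Wed 1960:Mon 1964:Sat 1968:Thu 1972:Tue 1976:Sun 1980:Fri✓ 1984:Wed 1988:Mon 1992:Sat
Friday: 1952, 1980 → 2.

2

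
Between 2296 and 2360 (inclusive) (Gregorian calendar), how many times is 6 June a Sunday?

Track 6 June's weekday year by year (advancing +1, or +2 across a Feb 29):
  2296: Sat  2297: Sun (+1) ✓  2298: Mon (+1)  2299: Tue (+1)  2300: Wed (+1)
  2301: Thu (+1)  2302: Fri (+1)  2303: Sat (+1)  2304: Mon (+2)  2305: Tue (+1)
  2306: Wed (+1)  2307: Thu (+1)  2308: Sat (+2)  2309: Sun (+1) ✓  … (37 more years) …
  2347: Fri (+1)  2348: Sun (+2) ✓  2349: Mon (+1)  2350: Tue (+1)  2351: Wed (+1)
  2352: Fri (+2)  2353: Sat (+1)  2354: Sun (+1) ✓  2355: Mon (+1)  2356: Wed (+2)
  2357: Thu (+1)  2358: Fri (+1)  2359: Sat (+1)  2360: Mon (+2)
Sunday years: 2297, 2309, 2315, 2320, 2326, 2337, 2343, 2348, 2354 — 9 in total.

9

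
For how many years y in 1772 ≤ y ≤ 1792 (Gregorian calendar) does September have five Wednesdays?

September has 30 days; it has five Wednesdays when Wednesday falls among the first (month-length − 28) days — i.e. when September 1 is one of Wednesday/Tuesday.
September 1 by year: 1772:Tue✓ 1773:Wed✓ 1774:Thu 1775:Fri 1776:Sun 1777:Mon 1778:Tue✓ 1779:Wed✓ 1780:Fri 1781:Sat 1782:Sun 1783:Mon 1784:Wed✓ 1785:Thu 1786:Fri 1787:Sat 1788:Mon 1789:Tue✓ 1790:Wed✓ 1791:Thu 1792:Sat
Years with five Wednesdays: 1772, 1773, 1778, 1779, 1784, 1789, 1790 → 7.

7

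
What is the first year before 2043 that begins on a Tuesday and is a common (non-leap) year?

2041

Jan 1 advances by 2 weekdays after a leap year and by 1 after a common year.
2043: Jan 1 is Thursday.
2042: Wednesday
2041: Tuesday
2041 begins on a Tuesday and is a common year.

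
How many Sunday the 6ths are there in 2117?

Check the 6th of each month of 2117: Jan 6: Wed, Feb 6: Sat, Mar 6: Sat, Apr 6: Tue, May 6: Thu, Jun 6: Sun, Jul 6: Tue, Aug 6: Fri, Sep 6: Mon, Oct 6: Wed, Nov 6: Sat, Dec 6: Mon.
Sunday occurs in June — 1 month.

1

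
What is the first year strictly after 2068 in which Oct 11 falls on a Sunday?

2071

From one year to the next, a fixed date's weekday advances by 1, or by 2 when a Feb 29 lies between the two dates.
2068: October 11 is Thursday.
2069: Friday (+1)
2070: Saturday (+1)
2071: Sunday (+1)
Oct 11 falls on a Sunday in 2071.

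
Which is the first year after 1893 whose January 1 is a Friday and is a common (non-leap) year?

Jan 1 advances by 2 weekdays after a leap year and by 1 after a common year.
1893: Jan 1 is Sunday.
1894: Monday
1895: Tuesday
1896: Wednesday (leap)
1897: Friday
1897 begins on a Friday and is a common year.

1897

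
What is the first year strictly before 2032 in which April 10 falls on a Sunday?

From one year to the next, a fixed date's weekday advances by 1, or by 2 when a Feb 29 lies between the two dates.
2032: April 10 is Saturday.
2031: Thursday (−2)
2030: Wednesday (−1)
2029: Tuesday (−1)
2028: Monday (−1)
2027: Saturday (−2)
2026: Friday (−1)
2025: Thursday (−1)
2024: Wednesday (−1)
2023: Monday (−2)
2022: Sunday (−1)
April 10 falls on a Sunday in 2022.

2022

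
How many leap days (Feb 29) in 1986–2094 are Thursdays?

Leap years in 1986–2094: 27 of them.
Feb 29 weekday advances by 5 (mod 7) from one leap year to the next four years later (or differs when a century non-leap intervenes).
Leap-day weekdays: 1988:Mon 1992:Sat 1996:Thu✓ 2000:Tue 2004:Sun 2008:Fri 2012:Wed 2016:Mon 2020:Sat 2024:Thu✓ 2028:Tue 2032:Sun 2036:Fri 2040:Wed 2044:Mon 2048:Sat 2052:Thu✓ 2056:Tue 2060:Sun 2064:Fri 2068:Wed 2072:Mon 2076:Sat 2080:Thu✓ 2084:Tue 2088:Sun 2092:Fri
Thursday: 1996, 2024, 2052, 2080 → 4.

4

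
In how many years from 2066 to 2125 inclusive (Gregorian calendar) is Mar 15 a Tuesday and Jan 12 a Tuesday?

Check each year's weekday for Mar 15 and Jan 12:
  2066: Mon/Tue  2067: Tue/Wed  2068: Thu/Thu  2069: Fri/Sat  2070: Sat/Sun  2071: Sun/Mon  2072: Tue/Tue ✓  2073: Wed/Thu  2074: Thu/Fri  2075: Fri/Sat  2076: Sun/Sun  2077: Mon/Tue  2078: Tue/Wed  2079: Wed/Thu  …(32 more)…  2112: Tue/Tue ✓  2113: Wed/Thu  2114: Thu/Fri  2115: Fri/Sat  2116: Sun/Sun  2117: Mon/Tue  2118: Tue/Wed  2119: Wed/Thu  2120: Fri/Fri  2121: Sat/Sun  2122: Sun/Mon  2123: Mon/Tue  2124: Wed/Wed  2125: Thu/Fri
Both conditions hold in: 2072, 2112 — 2.

2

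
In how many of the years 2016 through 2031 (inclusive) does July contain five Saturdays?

July has 31 days; it has five Saturdays when Saturday falls among the first (month-length − 28) days — i.e. when July 1 is one of Saturday/Friday/Thursday.
July 1 by year: 2016:Fri✓ 2017:Sat✓ 2018:Sun 2019:Mon 2020:Wed 2021:Thu✓ 2022:Fri✓ 2023:Sat✓ 2024:Mon 2025:Tue 2026:Wed 2027:Thu✓ 2028:Sat✓ 2029:Sun 2030:Mon 2031:Tue
Years with five Saturdays: 2016, 2017, 2021, 2022, 2023, 2027, 2028 → 7.

7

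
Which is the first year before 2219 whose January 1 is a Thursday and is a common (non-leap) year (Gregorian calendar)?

Jan 1 advances by 2 weekdays after a leap year and by 1 after a common year.
2219: Jan 1 is Friday.
2218: Thursday
2218 begins on a Thursday and is a common year.

2218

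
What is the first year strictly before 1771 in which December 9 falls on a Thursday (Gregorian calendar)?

1762

From one year to the next, a fixed date's weekday advances by 1, or by 2 when a Feb 29 lies between the two dates.
1771: December 9 is Monday.
1770: Sunday (−1)
1769: Saturday (−1)
1768: Friday (−1)
1767: Wednesday (−2)
1766: Tuesday (−1)
1765: Monday (−1)
1764: Sunday (−1)
1763: Friday (−2)
1762: Thursday (−1)
December 9 falls on a Thursday in 1762.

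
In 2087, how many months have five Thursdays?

4

A month of length L has five Thursdays iff its first Thursday is on day ≤ L−28 (so day 1–3 in a 31-day month, 1–2 in a 30-day month, day 1 in a leap February).
Checking each month of 2087: Jan starts Wed (31d) ✓; Feb starts Sat (28d); Mar starts Sat (31d); Apr starts Tue (30d); May starts Thu (31d) ✓; Jun starts Sun (30d); Jul starts Tue (31d) ✓; Aug starts Fri (31d); Sep starts Mon (30d); Oct starts Wed (31d) ✓; Nov starts Sat (30d); Dec starts Mon (31d).
Five-Thursday months: January, May, July, October → 4.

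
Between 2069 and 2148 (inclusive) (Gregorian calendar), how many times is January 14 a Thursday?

Track January 14's weekday year by year (advancing +1, or +2 across a Feb 29):
  2069: Mon  2070: Tue (+1)  2071: Wed (+1)  2072: Thu (+1) ✓  2073: Sat (+2)
  2074: Sun (+1)  2075: Mon (+1)  2076: Tue (+1)  2077: Thu (+2) ✓  2078: Fri (+1)
  2079: Sat (+1)  2080: Sun (+1)  2081: Tue (+2)  2082: Wed (+1)  … (52 more years) …
  2135: Fri (+1)  2136: Sat (+1)  2137: Mon (+2)  2138: Tue (+1)  2139: Wed (+1)
  2140: Thu (+1) ✓  2141: Sat (+2)  2142: Sun (+1)  2143: Mon (+1)  2144: Tue (+1)
  2145: Thu (+2) ✓  2146: Fri (+1)  2147: Sat (+1)  2148: Sun (+1)
Thursday years: 2072, 2077, 2083, 2094, 2100, 2106, 2112, 2117, 2123, 2134, 2140, 2145 — 12 in total.

12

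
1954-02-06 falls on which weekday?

Saturday

January 1, 1954 is a Friday.
February 6 is day 37 of the year, i.e. 36 days after Jan 1.
36 mod 7 = 1, so advance 1 weekday from Friday: Saturday.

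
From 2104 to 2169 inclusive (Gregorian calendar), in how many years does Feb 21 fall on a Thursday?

10

Track Feb 21's weekday year by year (advancing +1, or +2 across a Feb 29):
  2104: Thu ✓  2105: Sat (+2)  2106: Sun (+1)  2107: Mon (+1)  2108: Tue (+1)
  2109: Thu (+2) ✓  2110: Fri (+1)  2111: Sat (+1)  2112: Sun (+1)  2113: Tue (+2)
  2114: Wed (+1)  2115: Thu (+1) ✓  2116: Fri (+1)  2117: Sun (+2)  … (38 more years) …
  2156: Sat (+1)  2157: Mon (+2)  2158: Tue (+1)  2159: Wed (+1)  2160: Thu (+1) ✓
  2161: Sat (+2)  2162: Sun (+1)  2163: Mon (+1)  2164: Tue (+1)  2165: Thu (+2) ✓
  2166: Fri (+1)  2167: Sat (+1)  2168: Sun (+1)  2169: Tue (+2)
Thursday years: 2104, 2109, 2115, 2126, 2132, 2137, 2143, 2154, 2160, 2165 — 10 in total.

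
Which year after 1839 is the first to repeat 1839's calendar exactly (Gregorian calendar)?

1850

Two years share a calendar iff Jan 1 falls on the same weekday and both are leap or both are common. 1839: Jan 1 is Tuesday, common year.
1840: Jan 1 Wednesday, leap
1841: Jan 1 Friday, common
1842: Jan 1 Saturday, common
1843: Jan 1 Sunday, common
1844: Jan 1 Monday, leap
1845: Jan 1 Wednesday, common
1846: Jan 1 Thursday, common
1847: Jan 1 Friday, common
1848: Jan 1 Saturday, leap
1849: Jan 1 Monday, common
1850: Jan 1 Tuesday, common
1850 matches on both conditions.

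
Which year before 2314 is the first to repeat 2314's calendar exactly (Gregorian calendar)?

2303

Two years share a calendar iff Jan 1 falls on the same weekday and both are leap or both are common. 2314: Jan 1 is Thursday, common year.
2313: Jan 1 Wednesday, common
2312: Jan 1 Monday, leap
2311: Jan 1 Sunday, common
2310: Jan 1 Saturday, common
2309: Jan 1 Friday, common
2308: Jan 1 Wednesday, leap
2307: Jan 1 Tuesday, common
2306: Jan 1 Monday, common
2305: Jan 1 Sunday, common
2304: Jan 1 Friday, leap
2303: Jan 1 Thursday, common
2303 matches on both conditions.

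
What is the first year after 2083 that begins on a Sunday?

Jan 1 advances by 2 weekdays after a leap year and by 1 after a common year.
2083: Jan 1 is Friday.
2084: Saturday (leap)
2085: Monday
2086: Tuesday
2087: Wednesday
2088: Thursday (leap)
2089: Saturday
2090: Sunday
2090 begins on a Sunday

2090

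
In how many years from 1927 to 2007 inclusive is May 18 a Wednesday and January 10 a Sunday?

Check each year's weekday for May 18 and January 10:
  1927: Wed/Mon  1928: Fri/Tue  1929: Sat/Thu  1930: Sun/Fri  1931: Mon/Sat  1932: Wed/Sun ✓  1933: Thu/Tue  1934: Fri/Wed  1935: Sat/Thu  1936: Mon/Fri  1937: Tue/Sun  1938: Wed/Mon  1939: Thu/Tue  1940: Sat/Wed  …(53 more)…  1994: Wed/Mon  1995: Thu/Tue  1996: Sat/Wed  1997: Sun/Fri  1998: Mon/Sat  1999: Tue/Sun  2000: Thu/Mon  2001: Fri/Wed  2002: Sat/Thu  2003: Sun/Fri  2004: Tue/Sat  2005: Wed/Mon  2006: Thu/Tue  2007: Fri/Wed
Both conditions hold in: 1932, 1960, 1988 — 3.

3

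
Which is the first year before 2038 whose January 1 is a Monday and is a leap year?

Jan 1 advances by 2 weekdays after a leap year and by 1 after a common year.
2038: Jan 1 is Friday.
2037: Thursday
2036: Tuesday (leap)
2035: Monday
2034: Sunday
2033: Saturday
2032: Thursday (leap)
2031: Wednesday
2030: Tuesday
2029: Monday
2028: Saturday (leap)
2027: Friday
2026: Thursday
2025: Wednesday
2024: Monday (leap)
2024 begins on a Monday and is a leap year.

2024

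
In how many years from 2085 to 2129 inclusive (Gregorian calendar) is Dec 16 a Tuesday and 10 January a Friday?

5

Check each year's weekday for Dec 16 and 10 January:
  2085: Sun/Wed  2086: Mon/Thu  2087: Tue/Fri ✓  2088: Thu/Sat  2089: Fri/Mon  2090: Sat/Tue  2091: Sun/Wed  2092: Tue/Thu  2093: Wed/Sat  2094: Thu/Sun  2095: Fri/Mon  2096: Sun/Tue  2097: Mon/Thu  2098: Tue/Fri ✓  …(17 more)…  2116: Wed/Fri  2117: Thu/Sun  2118: Fri/Mon  2119: Sat/Tue  2120: Mon/Wed  2121: Tue/Fri ✓  2122: Wed/Sat  2123: Thu/Sun  2124: Sat/Mon  2125: Sun/Wed  2126: Mon/Thu  2127: Tue/Fri ✓  2128: Thu/Sat  2129: Fri/Mon
Both conditions hold in: 2087, 2098, 2110, 2121, 2127 — 5.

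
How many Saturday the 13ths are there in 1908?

1

Check the 13th of each month of 1908: Jan 13: Mon, Feb 13: Thu, Mar 13: Fri, Apr 13: Mon, May 13: Wed, Jun 13: Sat, Jul 13: Mon, Aug 13: Thu, Sep 13: Sun, Oct 13: Tue, Nov 13: Fri, Dec 13: Sun.
Saturday occurs in June — 1 month.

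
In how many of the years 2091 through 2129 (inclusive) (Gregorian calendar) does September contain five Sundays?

September has 30 days; it has five Sundays when Sunday falls among the first (month-length − 28) days — i.e. when September 1 is one of Sunday/Saturday.
September 1 by year: 2091:Sat✓ 2092:Mon 2093:Tue 2094:Wed 2095:Thu 2096:Sat✓ 2097:Sun✓ 2098:Mon 2099:Tue 2100:Wed 2101:Thu 2102:Fri 2103:Sat✓ 2104:Mon 2105:Tue …(9 more)… 2115:Sun✓ 2116:Tue 2117:Wed 2118:Thu 2119:Fri 2120:Sun✓ 2121:Mon 2122:Tue 2123:Wed 2124:Fri 2125:Sat✓ 2126:Sun✓ 2127:Mon 2128:Wed 2129:Thu
Years with five Sundays: 2091, 2096, 2097, 2103, 2108, 2109, 2114, 2115, 2120, 2125, 2126 → 11.

11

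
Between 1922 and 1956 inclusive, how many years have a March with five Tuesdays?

15

March has 31 days; it has five Tuesdays when Tuesday falls among the first (month-length − 28) days — i.e. when March 1 is one of Tuesday/Monday/Sunday.
March 1 by year: 1922:Wed 1923:Thu 1924:Sat 1925:Sun✓ 1926:Mon✓ 1927:Tue✓ 1928:Thu 1929:Fri 1930:Sat 1931:Sun✓ 1932:Tue✓ 1933:Wed 1934:Thu 1935:Fri 1936:Sun✓ …(5 more)… 1942:Sun✓ 1943:Mon✓ 1944:Wed 1945:Thu 1946:Fri 1947:Sat 1948:Mon✓ 1949:Tue✓ 1950:Wed 1951:Thu 1952:Sat 1953:Sun✓ 1954:Mon✓ 1955:Tue✓ 1956:Thu
Years with five Tuesdays: 1925, 1926, 1927, 1931, 1932, 1936, 1937, 1938, 1942, 1943, 1948, 1949, 1953, 1954, 1955 → 15.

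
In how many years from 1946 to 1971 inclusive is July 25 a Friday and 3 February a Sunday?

Check each year's weekday for July 25 and 3 February:
  1946: Thu/Sun  1947: Fri/Mon  1948: Sun/Tue  1949: Mon/Thu  1950: Tue/Fri  1951: Wed/Sat  1952: Fri/Sun ✓  1953: Sat/Tue  1954: Sun/Wed  1955: Mon/Thu  1956: Wed/Fri  1957: Thu/Sun  1958: Fri/Mon  1959: Sat/Tue  1960: Mon/Wed  1961: Tue/Fri  1962: Wed/Sat  1963: Thu/Sun  1964: Sat/Mon  1965: Sun/Wed  1966: Mon/Thu  1967: Tue/Fri  1968: Thu/Sat  1969: Fri/Mon  1970: Sat/Tue  1971: Sun/Wed
Both conditions hold in: 1952 — 1.

1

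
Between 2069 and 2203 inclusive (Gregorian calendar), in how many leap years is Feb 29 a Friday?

Leap years in 2069–2203: 31 of them.
Feb 29 weekday advances by 5 (mod 7) from one leap year to the next four years later (or differs when a century non-leap intervenes).
Leap-day weekdays: 2072:Mon 2076:Sat 2080:Thu 2084:Tue 2088:Sun 2092:Fri✓ 2096:Wed 2104:Fri✓ 2108:Wed 2112:Mon 2116:Sat 2120:Thu 2124:Tue …(5 more)… 2148:Thu 2152:Tue 2156:Sun 2160:Fri✓ 2164:Wed 2168:Mon 2172:Sat 2176:Thu 2180:Tue 2184:Sun 2188:Fri✓ 2192:Wed 2196:Mon
Friday: 2092, 2104, 2132, 2160, 2188 → 5.

5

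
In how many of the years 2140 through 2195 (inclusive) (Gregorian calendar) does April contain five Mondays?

16

April has 30 days; it has five Mondays when Monday falls among the first (month-length − 28) days — i.e. when April 1 is one of Monday/Sunday.
April 1 by year: 2140:Fri 2141:Sat 2142:Sun✓ 2143:Mon✓ 2144:Wed 2145:Thu 2146:Fri 2147:Sat 2148:Mon✓ 2149:Tue 2150:Wed 2151:Thu 2152:Sat 2153:Sun✓ 2154:Mon✓ …(26 more)… 2181:Sun✓ 2182:Mon✓ 2183:Tue 2184:Thu 2185:Fri 2186:Sat 2187:Sun✓ 2188:Tue 2189:Wed 2190:Thu 2191:Fri 2192:Sun✓ 2193:Mon✓ 2194:Tue 2195:Wed
Years with five Mondays: 2142, 2143, 2148, 2153, 2154, 2159, 2164, 2165, 2170, 2171, 2176, 2181, 2182, 2187, 2192, 2193 → 16.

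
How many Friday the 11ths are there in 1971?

Check the 11th of each month of 1971: Jan 11: Mon, Feb 11: Thu, Mar 11: Thu, Apr 11: Sun, May 11: Tue, Jun 11: Fri, Jul 11: Sun, Aug 11: Wed, Sep 11: Sat, Oct 11: Mon, Nov 11: Thu, Dec 11: Sat.
Friday occurs in June — 1 month.

1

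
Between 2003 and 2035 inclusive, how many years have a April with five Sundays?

April has 30 days; it has five Sundays when Sunday falls among the first (month-length − 28) days — i.e. when April 1 is one of Sunday/Saturday.
April 1 by year: 2003:Tue 2004:Thu 2005:Fri 2006:Sat✓ 2007:Sun✓ 2008:Tue 2009:Wed 2010:Thu 2011:Fri 2012:Sun✓ 2013:Mon 2014:Tue 2015:Wed 2016:Fri 2017:Sat✓ …(3 more)… 2021:Thu 2022:Fri 2023:Sat✓ 2024:Mon 2025:Tue 2026:Wed 2027:Thu 2028:Sat✓ 2029:Sun✓ 2030:Mon 2031:Tue 2032:Thu 2033:Fri 2034:Sat✓ 2035:Sun✓
Years with five Sundays: 2006, 2007, 2012, 2017, 2018, 2023, 2028, 2029, 2034, 2035 → 10.

10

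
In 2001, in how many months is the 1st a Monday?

Check the 1st of each month of 2001: Jan 1: Mon, Feb 1: Thu, Mar 1: Thu, Apr 1: Sun, May 1: Tue, Jun 1: Fri, Jul 1: Sun, Aug 1: Wed, Sep 1: Sat, Oct 1: Mon, Nov 1: Thu, Dec 1: Sat.
Monday occurs in January, October — 2 months.

2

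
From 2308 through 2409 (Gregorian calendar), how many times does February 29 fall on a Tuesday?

Leap years in 2308–2409: 26 of them.
Feb 29 weekday advances by 5 (mod 7) from one leap year to the next four years later (or differs when a century non-leap intervenes).
Leap-day weekdays: 2308:Sat 2312:Thu 2316:Tue✓ 2320:Sun 2324:Fri 2328:Wed 2332:Mon 2336:Sat 2340:Thu 2344:Tue✓ 2348:Sun 2352:Fri 2356:Wed 2360:Mon 2364:Sat 2368:Thu 2372:Tue✓ 2376:Sun 2380:Fri 2384:Wed 2388:Mon 2392:Sat 2396:Thu 2400:Tue✓ 2404:Sun 2408:Fri
Tuesday: 2316, 2344, 2372, 2400 → 4.

4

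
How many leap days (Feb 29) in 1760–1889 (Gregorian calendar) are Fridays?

Leap years in 1760–1889: 32 of them.
Feb 29 weekday advances by 5 (mod 7) from one leap year to the next four years later (or differs when a century non-leap intervenes).
Leap-day weekdays: 1760:Fri✓ 1764:Wed 1768:Mon 1772:Sat 1776:Thu 1780:Tue 1784:Sun 1788:Fri✓ 1792:Wed 1796:Mon 1804:Wed 1808:Mon 1812:Sat …(6 more)… 1840:Sat 1844:Thu 1848:Tue 1852:Sun 1856:Fri✓ 1860:Wed 1864:Mon 1868:Sat 1872:Thu 1876:Tue 1880:Sun 1884:Fri✓ 1888:Wed
Friday: 1760, 1788, 1828, 1856, 1884 → 5.

5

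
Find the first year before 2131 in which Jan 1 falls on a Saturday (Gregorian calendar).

Jan 1 advances by 2 weekdays after a leap year and by 1 after a common year.
2131: Jan 1 is Monday.
2130: Sunday
2129: Saturday
2129 begins on a Saturday

2129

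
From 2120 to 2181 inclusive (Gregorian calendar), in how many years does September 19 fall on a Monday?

Track September 19's weekday year by year (advancing +1, or +2 across a Feb 29):
  2120: Thu  2121: Fri (+1)  2122: Sat (+1)  2123: Sun (+1)  2124: Tue (+2)
  2125: Wed (+1)  2126: Thu (+1)  2127: Fri (+1)  2128: Sun (+2)  2129: Mon (+1) ✓
  2130: Tue (+1)  2131: Wed (+1)  2132: Fri (+2)  2133: Sat (+1)  … (34 more years) …
  2168: Mon (+2) ✓  2169: Tue (+1)  2170: Wed (+1)  2171: Thu (+1)  2172: Sat (+2)
  2173: Sun (+1)  2174: Mon (+1) ✓  2175: Tue (+1)  2176: Thu (+2)  2177: Fri (+1)
  2178: Sat (+1)  2179: Sun (+1)  2180: Tue (+2)  2181: Wed (+1)
Monday years: 2129, 2135, 2140, 2146, 2157, 2163, 2168, 2174 — 8 in total.

8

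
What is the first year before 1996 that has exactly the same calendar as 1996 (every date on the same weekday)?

1968

Two years share a calendar iff Jan 1 falls on the same weekday and both are leap or both are common. 1996: Jan 1 is Monday, leap year.
1995: Jan 1 Sunday, common
1994: Jan 1 Saturday, common
1993: Jan 1 Friday, common
1992: Jan 1 Wednesday, leap
1991: Jan 1 Tuesday, common
1990: Jan 1 Monday, common
1989: Jan 1 Sunday, common
1988: Jan 1 Friday, leap
1987: Jan 1 Thursday, common
1986: Jan 1 Wednesday, common
1985: Jan 1 Tuesday, common
1984: Jan 1 Sunday, leap
1983: Jan 1 Saturday, common
1982: Jan 1 Friday, common
1981: Jan 1 Thursday, common
1980: Jan 1 Tuesday, leap
1979: Jan 1 Monday, common
1978: Jan 1 Sunday, common
1977: Jan 1 Saturday, common
1976: Jan 1 Thursday, leap
1975: Jan 1 Wednesday, common
1974: Jan 1 Tuesday, common
1973: Jan 1 Monday, common
1972: Jan 1 Saturday, leap
1971: Jan 1 Friday, common
1970: Jan 1 Thursday, common
1969: Jan 1 Wednesday, common
1968: Jan 1 Monday, leap
1968 matches on both conditions.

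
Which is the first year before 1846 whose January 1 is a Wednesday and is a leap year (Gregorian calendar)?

Jan 1 advances by 2 weekdays after a leap year and by 1 after a common year.
1846: Jan 1 is Thursday.
1845: Wednesday
1844: Monday (leap)
1843: Sunday
1842: Saturday
1841: Friday
1840: Wednesday (leap)
1840 begins on a Wednesday and is a leap year.

1840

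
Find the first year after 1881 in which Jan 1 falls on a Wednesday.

1890

Jan 1 advances by 2 weekdays after a leap year and by 1 after a common year.
1881: Jan 1 is Saturday.
1882: Sunday
1883: Monday
1884: Tuesday (leap)
1885: Thursday
1886: Friday
1887: Saturday
1888: Sunday (leap)
1889: Tuesday
1890: Wednesday
1890 begins on a Wednesday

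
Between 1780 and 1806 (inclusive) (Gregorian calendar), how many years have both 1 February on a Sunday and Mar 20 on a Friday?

3

Check each year's weekday for 1 February and Mar 20:
  1780: Tue/Mon  1781: Thu/Tue  1782: Fri/Wed  1783: Sat/Thu  1784: Sun/Sat  1785: Tue/Sun  1786: Wed/Mon  1787: Thu/Tue  1788: Fri/Thu  1789: Sun/Fri ✓  1790: Mon/Sat  1791: Tue/Sun  1792: Wed/Tue  1793: Fri/Wed  1794: Sat/Thu  1795: Sun/Fri ✓  1796: Mon/Sun  1797: Wed/Mon  1798: Thu/Tue  1799: Fri/Wed  1800: Sat/Thu  1801: Sun/Fri ✓  1802: Mon/Sat  1803: Tue/Sun  1804: Wed/Tue  1805: Fri/Wed  1806: Sat/Thu
Both conditions hold in: 1789, 1795, 1801 — 3.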